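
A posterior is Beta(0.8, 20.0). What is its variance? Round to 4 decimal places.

Var = αβ/[(α+β)²(α+β+1)] = (0.8×20.0)/(20.8²×21.8) = 16.00/9431.552 = 0.0017.

0.0017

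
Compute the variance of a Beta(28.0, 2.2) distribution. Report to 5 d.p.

Var = αβ/[(α+β)²(α+β+1)] = (28.0×2.2)/(30.2²×31.2) = 61.60/28455.648 = 0.00216.

0.00216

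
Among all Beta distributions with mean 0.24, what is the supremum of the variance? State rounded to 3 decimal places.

0.182

Var = μ(1−μ)/(α+β+1), which approaches μ(1−μ) as α+β → 0.
So the supremum is μ(1−μ) = 0.24×0.76 = 0.182.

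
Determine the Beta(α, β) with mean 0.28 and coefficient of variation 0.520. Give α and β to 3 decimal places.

σ = CV·μ = 0.520×0.28 = 0.14560, so σ² = 0.021199.
s+1 = μ(1−μ)/σ² = 0.2016/0.021199 = 9.5097, so s = α+β = 8.5097.
α = μs = 2.383, β = (1−μ)s = 6.127.

α = 2.383, β = 6.127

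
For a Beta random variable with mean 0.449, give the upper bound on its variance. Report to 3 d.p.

For fixed mean μ the Beta variance is μ(1−μ)/(α+β+1), increasing as α+β decreases.
Its least upper bound (not attained) is μ(1−μ) = 0.449·0.551 = 0.247.

0.247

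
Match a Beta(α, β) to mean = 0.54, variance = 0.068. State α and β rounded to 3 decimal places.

Write ν = α+β; then α = μν and Var = μ(1−μ)/(ν+1).
ν = μ(1−μ)/Var − 1 = 0.2484/0.068 − 1 = 2.6529.
α = 0.54·2.6529 = 1.433, β = 0.46·2.6529 = 1.220.

α = 1.433, β = 1.220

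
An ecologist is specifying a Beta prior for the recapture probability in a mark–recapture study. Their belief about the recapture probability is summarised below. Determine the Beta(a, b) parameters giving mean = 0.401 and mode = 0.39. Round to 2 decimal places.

a = 8.02, b = 11.98

Let s = a+b. Mean gives a = μs = 0.401s; mode gives (a−1)/(s−2) = 0.39.
Substituting: 0.401s − 1 = 0.39(s−2) = 0.39s − 0.78, so 0.011s = 0.22 and s = 20.0000.
Then a = 0.401×20.0000 = 8.02 and b = s−a = 11.98.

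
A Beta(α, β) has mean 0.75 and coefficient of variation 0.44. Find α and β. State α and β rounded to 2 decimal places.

α = 0.54, β = 0.18

σ = CV·μ = 0.44×0.75 = 0.33000, so σ² = 0.108900.
s+1 = μ(1−μ)/σ² = 0.1875/0.108900 = 1.7218, so s = α+β = 0.7218.
α = μs = 0.54, β = (1−μ)s = 0.18.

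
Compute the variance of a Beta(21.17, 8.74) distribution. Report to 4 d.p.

Var = αβ/[(α+β)²(α+β+1)] = (21.17×8.74)/(29.91²×30.91) = 185.0258/27652.336371 = 0.0067.

0.0067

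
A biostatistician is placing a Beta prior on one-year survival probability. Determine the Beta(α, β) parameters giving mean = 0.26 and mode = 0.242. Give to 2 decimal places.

α = 7.45, β = 21.21

With s = α+β: μ = α/s and mode = (α−1)/(s−2). Eliminating α = μs,
μs − 1 = m(s−2) ⇒ s(μ−m) = 1−2m ⇒ s = 0.516/0.018 = 28.6667.
So α = μs = 7.45, β = (1−μ)s = 21.21.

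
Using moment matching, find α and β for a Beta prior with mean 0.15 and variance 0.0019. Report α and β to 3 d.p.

By moment matching, α+β = μ(1−μ)/σ² − 1 = (0.15·0.85)/0.0019 − 1 = 67.1053 − 1 = 66.1053.
Since α/(α+β) = μ, α = 0.15·66.1053 = 9.916 and β = 0.85·66.1053 = 56.189.

α = 9.916, β = 56.189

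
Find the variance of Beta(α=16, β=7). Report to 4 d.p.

0.0088

μ = 16/23 = 0.695652; Var = μ(1−μ)/(α+β+1) = 0.2117202/24 = 0.0088.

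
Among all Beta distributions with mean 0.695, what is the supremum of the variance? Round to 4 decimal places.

Var = μ(1−μ)/(α+β+1), which approaches μ(1−μ) as α+β → 0.
So the supremum is μ(1−μ) = 0.695×0.305 = 0.2120.

0.2120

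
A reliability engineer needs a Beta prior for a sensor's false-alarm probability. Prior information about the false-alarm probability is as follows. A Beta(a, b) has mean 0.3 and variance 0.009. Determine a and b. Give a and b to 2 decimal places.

a = 6.70, b = 15.63

By moment matching, a+b = μ(1−μ)/σ² − 1 = (0.3·0.7)/0.009 − 1 = 23.3333 − 1 = 22.3333.
Since a/(a+b) = μ, a = 0.3·22.3333 = 6.70 and b = 0.7·22.3333 = 15.63.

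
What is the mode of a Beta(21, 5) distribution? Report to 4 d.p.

The density x^(α−1)(1−x)^(β−1) is maximised at (α−1)/(α+β−2) = 20/24 = 0.8333.

0.8333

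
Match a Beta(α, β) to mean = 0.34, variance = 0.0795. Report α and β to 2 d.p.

Let s = α+β. The Beta variance is μ(1−μ)/(s+1).
So s+1 = μ(1−μ)/σ² = (0.34×0.66)/0.0795 = 0.2244/0.0795 = 2.8226, giving s = 1.8226.
Then α = μs = 0.34×1.8226 = 0.62 and β = (1−μ)s = 0.66×1.8226 = 1.20.

α = 0.62, β = 1.20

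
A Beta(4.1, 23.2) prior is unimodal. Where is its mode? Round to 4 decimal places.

The density x^(α−1)(1−x)^(β−1) is maximised at (α−1)/(α+β−2) = 3.1/25.3 = 0.1225.

0.1225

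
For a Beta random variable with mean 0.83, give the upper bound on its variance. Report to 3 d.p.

0.141

Var = μ(1−μ)/(α+β+1), which approaches μ(1−μ) as α+β → 0.
So the supremum is μ(1−μ) = 0.83×0.17 = 0.141.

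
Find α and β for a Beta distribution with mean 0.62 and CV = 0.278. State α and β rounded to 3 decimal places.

α = 4.297, β = 2.634

σ = CV·μ = 0.278×0.62 = 0.17236, so σ² = 0.029708.
s+1 = μ(1−μ)/σ² = 0.2356/0.029708 = 7.9305, so s = α+β = 6.9305.
α = μs = 4.297, β = (1−μ)s = 2.634.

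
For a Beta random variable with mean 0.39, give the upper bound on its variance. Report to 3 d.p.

0.238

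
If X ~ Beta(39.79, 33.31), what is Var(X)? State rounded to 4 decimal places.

0.0033

α+β = 73.10 and αβ = 1325.4049, so Var = αβ/[(α+β)²(α+β+1)] = 1325.4049/395961.501000 = 0.0033.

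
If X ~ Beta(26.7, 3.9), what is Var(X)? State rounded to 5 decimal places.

μ = 26.7/30.6 = 0.872549; Var = μ(1−μ)/(α+β+1) = 0.1112072/31.6 = 0.00352.

0.00352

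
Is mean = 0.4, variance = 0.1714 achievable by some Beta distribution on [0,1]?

The Beta variance bound is σ² < μ(1−μ).
Here μ(1−μ) = 0.4×0.6 = 0.24, and 0.1714 < 0.24.

Yes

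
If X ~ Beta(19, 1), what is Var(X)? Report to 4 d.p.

0.0023

μ = 19/20 = 0.950000; Var = μ(1−μ)/(α+β+1) = 0.0475000/21 = 0.0023.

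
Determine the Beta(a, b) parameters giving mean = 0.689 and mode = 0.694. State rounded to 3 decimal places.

a = 53.466, b = 24.134

Let s = a+b. Mean gives a = μs = 0.689s; mode gives (a−1)/(s−2) = 0.694.
Substituting: 0.689s − 1 = 0.694(s−2) = 0.694s − 1.388, so -0.005s = -0.388 and s = 77.6000.
Then a = 0.689×77.6000 = 53.466 and b = s−a = 24.134.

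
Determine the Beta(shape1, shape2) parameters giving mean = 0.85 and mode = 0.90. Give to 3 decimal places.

Let s = shape1+shape2. Mean gives shape1 = μs = 0.85s; mode gives (shape1−1)/(s−2) = 0.90.
Substituting: 0.85s − 1 = 0.90(s−2) = 0.90s − 1.80, so -0.05s = -0.80 and s = 16.0000.
Then shape1 = 0.85×16.0000 = 13.600 and shape2 = s−shape1 = 2.400.

shape1 = 13.600, shape2 = 2.400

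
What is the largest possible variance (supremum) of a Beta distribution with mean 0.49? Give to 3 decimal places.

For fixed mean μ the Beta variance is μ(1−μ)/(α+β+1), increasing as α+β decreases.
Its least upper bound (not attained) is μ(1−μ) = 0.49·0.51 = 0.250.

0.250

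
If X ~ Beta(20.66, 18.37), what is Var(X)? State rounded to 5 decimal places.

0.00622

α+β = 39.03 and αβ = 379.5242, so Var = αβ/[(α+β)²(α+β+1)] = 379.5242/60979.336227 = 0.00622.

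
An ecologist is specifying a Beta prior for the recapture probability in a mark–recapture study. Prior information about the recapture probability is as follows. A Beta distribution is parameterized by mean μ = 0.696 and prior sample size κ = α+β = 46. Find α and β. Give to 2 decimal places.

Split κ in proportion μ : (1−μ): α = 0.696·46 = 32.02, β = 46 − 32.02 = 13.98.

α = 32.02, β = 13.98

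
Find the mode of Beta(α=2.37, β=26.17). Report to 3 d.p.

0.052

The density x^(α−1)(1−x)^(β−1) is maximised at (α−1)/(α+β−2) = 1.37/26.54 = 0.052.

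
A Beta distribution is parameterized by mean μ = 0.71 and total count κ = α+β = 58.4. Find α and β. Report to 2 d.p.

α = 41.46, β = 16.94

α = μκ = 0.71×58.4 = 41.46 and β = (1−μ)κ = 0.29×58.4 = 16.94.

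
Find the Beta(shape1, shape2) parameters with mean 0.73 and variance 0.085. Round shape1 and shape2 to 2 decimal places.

Let s = shape1+shape2. The Beta variance is μ(1−μ)/(s+1).
So s+1 = μ(1−μ)/σ² = (0.73×0.27)/0.085 = 0.1971/0.085 = 2.3188, giving s = 1.3188.
Then shape1 = μs = 0.73×1.3188 = 0.96 and shape2 = (1−μ)s = 0.27×1.3188 = 0.36.

shape1 = 0.96, shape2 = 0.36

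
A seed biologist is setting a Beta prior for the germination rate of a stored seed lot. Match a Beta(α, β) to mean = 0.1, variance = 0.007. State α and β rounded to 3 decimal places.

Let s = α+β. The Beta variance is μ(1−μ)/(s+1).
So s+1 = μ(1−μ)/σ² = (0.1×0.9)/0.007 = 0.09/0.007 = 12.8571, giving s = 11.8571.
Then α = μs = 0.1×11.8571 = 1.186 and β = (1−μ)s = 0.9×11.8571 = 10.671.

α = 1.186, β = 10.671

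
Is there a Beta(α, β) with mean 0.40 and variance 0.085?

Yes

The Beta variance bound is σ² < μ(1−μ).
Here μ(1−μ) = 0.40×0.60 = 0.2400, and 0.085 < 0.2400.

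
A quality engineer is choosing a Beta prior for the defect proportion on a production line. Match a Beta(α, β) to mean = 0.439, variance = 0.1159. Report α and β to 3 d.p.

α = 0.494, β = 0.631

Write ν = α+β; then α = μν and Var = μ(1−μ)/(ν+1).
ν = μ(1−μ)/Var − 1 = 0.246279/0.1159 − 1 = 1.1249.
α = 0.439·1.1249 = 0.494, β = 0.561·1.1249 = 0.631.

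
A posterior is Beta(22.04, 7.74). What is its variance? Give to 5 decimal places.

0.00625

Var = αβ/[(α+β)²(α+β+1)] = (22.04×7.74)/(29.78²×30.78) = 170.5896/27297.193752 = 0.00625.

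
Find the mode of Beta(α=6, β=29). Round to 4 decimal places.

0.1515

The density x^(α−1)(1−x)^(β−1) is maximised at (α−1)/(α+β−2) = 5/33 = 0.1515.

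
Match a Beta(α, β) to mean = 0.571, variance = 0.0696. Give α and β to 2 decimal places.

α = 1.44, β = 1.08

By moment matching, α+β = μ(1−μ)/σ² − 1 = (0.571·0.429)/0.0696 − 1 = 3.5195 − 1 = 2.5195.
Since α/(α+β) = μ, α = 0.571·2.5195 = 1.44 and β = 0.429·2.5195 = 1.08.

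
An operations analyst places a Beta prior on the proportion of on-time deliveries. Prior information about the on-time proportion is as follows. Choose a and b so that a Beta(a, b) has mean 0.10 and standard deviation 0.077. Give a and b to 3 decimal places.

a = 1.418, b = 12.762

First σ² = 0.005929. Setting a = μn, b = (1−μ)n with n = a+b,
μ(1−μ)/(n+1) = 0.005929 ⇒ n+1 = 0.0900/0.005929 = 15.1796 ⇒ n = 14.1796.
Hence a = 0.10×14.1796 = 1.418, b = 0.90×14.1796 = 12.762.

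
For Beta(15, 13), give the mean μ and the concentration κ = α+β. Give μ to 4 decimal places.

κ = α+β = 15+13 = 28; μ = α/κ = 15/28 = 0.5357.

μ = 0.5357, κ = 28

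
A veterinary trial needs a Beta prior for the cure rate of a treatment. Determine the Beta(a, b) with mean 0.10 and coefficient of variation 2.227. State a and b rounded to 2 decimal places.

a = 0.08, b = 0.73

σ = CV·μ = 2.227×0.10 = 0.22270, so σ² = 0.049595.
s+1 = μ(1−μ)/σ² = 0.0900/0.049595 = 1.8147, so s = a+b = 0.8147.
a = μs = 0.08, b = (1−μ)s = 0.73.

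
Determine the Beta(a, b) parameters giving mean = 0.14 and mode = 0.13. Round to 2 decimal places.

With s = a+b: μ = a/s and mode = (a−1)/(s−2). Eliminating a = μs,
μs − 1 = m(s−2) ⇒ s(μ−m) = 1−2m ⇒ s = 0.74/0.01 = 74.0000.
So a = μs = 10.36, b = (1−μ)s = 63.64.

a = 10.36, b = 63.64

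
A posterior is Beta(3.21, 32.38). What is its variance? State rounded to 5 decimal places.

0.00224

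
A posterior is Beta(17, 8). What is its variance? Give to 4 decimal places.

0.0084

α+β = 25 and αβ = 136, so Var = αβ/[(α+β)²(α+β+1)] = 136/16250 = 0.0084.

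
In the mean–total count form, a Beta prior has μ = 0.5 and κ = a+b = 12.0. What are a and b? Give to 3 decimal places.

a = μκ = 0.5×12.0 = 6.000 and b = (1−μ)κ = 0.5×12.0 = 6.000.

a = 6.000, b = 6.000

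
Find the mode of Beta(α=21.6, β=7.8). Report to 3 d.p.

0.752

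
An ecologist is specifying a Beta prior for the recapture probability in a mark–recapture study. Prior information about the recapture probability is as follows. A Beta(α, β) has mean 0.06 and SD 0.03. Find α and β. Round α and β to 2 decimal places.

Variance = 0.03² = 0.0009. The moment-matching identity α+β = μ(1−μ)/Var − 1 gives
α+β = 0.0564/0.0009 − 1 = 61.6667, so α = μ·61.6667 = 3.70 and β = (1−μ)·61.6667 = 57.97.

α = 3.70, β = 57.97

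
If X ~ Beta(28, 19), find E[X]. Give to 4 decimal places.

0.5957

E[X] = α/(α+β) = 28/47 = 0.5957.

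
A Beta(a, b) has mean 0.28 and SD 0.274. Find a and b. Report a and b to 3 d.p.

Variance = 0.274² = 0.075076. The moment-matching identity a+b = μ(1−μ)/Var − 1 gives
a+b = 0.2016/0.075076 − 1 = 1.6853, so a = μ·1.6853 = 0.472 and b = (1−μ)·1.6853 = 1.213.

a = 0.472, b = 1.213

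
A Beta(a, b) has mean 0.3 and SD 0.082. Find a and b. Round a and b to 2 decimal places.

a = 9.07, b = 21.16

Variance = 0.082² = 0.006724. The moment-matching identity a+b = μ(1−μ)/Var − 1 gives
a+b = 0.21/0.006724 − 1 = 30.2314, so a = μ·30.2314 = 9.07 and b = (1−μ)·30.2314 = 21.16.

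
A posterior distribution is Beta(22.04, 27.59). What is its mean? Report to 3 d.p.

0.444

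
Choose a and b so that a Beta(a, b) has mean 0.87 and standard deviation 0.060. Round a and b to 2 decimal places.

First σ² = 0.003600. Setting a = μn, b = (1−μ)n with n = a+b,
μ(1−μ)/(n+1) = 0.003600 ⇒ n+1 = 0.1131/0.003600 = 31.4167 ⇒ n = 30.4167.
Hence a = 0.87×30.4167 = 26.46, b = 0.13×30.4167 = 3.95.

a = 26.46, b = 3.95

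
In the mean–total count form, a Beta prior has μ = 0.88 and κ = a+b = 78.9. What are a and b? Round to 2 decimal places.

a = μκ = 0.88×78.9 = 69.43 and b = (1−μ)κ = 0.12×78.9 = 9.47.

a = 69.43, b = 9.47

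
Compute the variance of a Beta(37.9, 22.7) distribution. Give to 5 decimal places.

μ = 37.9/60.6 = 0.625413; Var = μ(1−μ)/(α+β+1) = 0.2342717/61.6 = 0.00380.

0.00380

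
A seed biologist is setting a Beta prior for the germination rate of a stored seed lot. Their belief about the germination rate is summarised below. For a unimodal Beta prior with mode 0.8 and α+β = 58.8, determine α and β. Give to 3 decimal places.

For α,β>1 the mode is (α−1)/(α+β−2), so α = mode·(κ−2)+1 = 0.8×56.8+1 = 46.440.
And β = (1−mode)·(κ−2)+1 = 0.2×56.8+1 = 12.360.

α = 46.440, β = 12.360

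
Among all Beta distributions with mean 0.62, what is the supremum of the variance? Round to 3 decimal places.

0.236

For fixed mean μ the Beta variance is μ(1−μ)/(α+β+1), increasing as α+β decreases.
Its least upper bound (not attained) is μ(1−μ) = 0.62·0.38 = 0.236.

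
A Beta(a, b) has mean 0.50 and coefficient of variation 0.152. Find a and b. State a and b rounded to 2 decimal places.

a = 21.14, b = 21.14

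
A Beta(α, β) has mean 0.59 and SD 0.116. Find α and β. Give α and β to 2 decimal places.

α = 10.02, β = 6.96

σ² = 0.116² = 0.013456.
With s = α+β, Var = μ(1−μ)/(s+1), so s+1 = (0.59×0.41)/0.013456 = 17.9771 and s = 16.9771.
α = μs = 10.02, β = (1−μ)s = 6.96.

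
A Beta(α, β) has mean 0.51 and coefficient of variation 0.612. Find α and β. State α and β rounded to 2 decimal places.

α = 0.80, β = 0.77

σ = CV·μ = 0.612×0.51 = 0.31212, so σ² = 0.097419.
s+1 = μ(1−μ)/σ² = 0.2499/0.097419 = 2.5652, so s = α+β = 1.5652.
α = μs = 0.80, β = (1−μ)s = 0.77.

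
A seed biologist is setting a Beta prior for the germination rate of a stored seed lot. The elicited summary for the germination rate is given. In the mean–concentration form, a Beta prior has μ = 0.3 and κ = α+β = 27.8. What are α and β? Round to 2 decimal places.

Split κ in proportion μ : (1−μ): α = 0.3·27.8 = 8.34, β = 27.8 − 8.34 = 19.46.

α = 8.34, β = 19.46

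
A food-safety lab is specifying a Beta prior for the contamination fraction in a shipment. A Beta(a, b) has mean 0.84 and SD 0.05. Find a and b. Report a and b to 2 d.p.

a = 44.32, b = 8.44

First σ² = 0.0025. Setting a = μn, b = (1−μ)n with n = a+b,
μ(1−μ)/(n+1) = 0.0025 ⇒ n+1 = 0.1344/0.0025 = 53.7600 ⇒ n = 52.7600.
Hence a = 0.84×52.7600 = 44.32, b = 0.16×52.7600 = 8.44.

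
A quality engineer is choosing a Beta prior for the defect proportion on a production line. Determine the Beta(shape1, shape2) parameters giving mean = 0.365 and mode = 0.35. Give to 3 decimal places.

shape1 = 7.300, shape2 = 12.700

Let s = shape1+shape2. Mean gives shape1 = μs = 0.365s; mode gives (shape1−1)/(s−2) = 0.35.
Substituting: 0.365s − 1 = 0.35(s−2) = 0.35s − 0.70, so 0.015s = 0.30 and s = 20.0000.
Then shape1 = 0.365×20.0000 = 7.300 and shape2 = s−shape1 = 12.700.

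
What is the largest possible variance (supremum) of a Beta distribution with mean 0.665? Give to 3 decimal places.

0.223

Var = μ(1−μ)/(α+β+1), which approaches μ(1−μ) as α+β → 0.
So the supremum is μ(1−μ) = 0.665×0.335 = 0.223.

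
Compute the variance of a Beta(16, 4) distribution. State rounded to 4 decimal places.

μ = 16/20 = 0.800000; Var = μ(1−μ)/(α+β+1) = 0.1600000/21 = 0.0076.

0.0076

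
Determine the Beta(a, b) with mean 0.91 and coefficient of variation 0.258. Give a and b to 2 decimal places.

a = 0.44, b = 0.04

σ = CV·μ = 0.258×0.91 = 0.23478, so σ² = 0.055122.
s+1 = μ(1−μ)/σ² = 0.0819/0.055122 = 1.4858, so s = a+b = 0.4858.
a = μs = 0.44, b = (1−μ)s = 0.04.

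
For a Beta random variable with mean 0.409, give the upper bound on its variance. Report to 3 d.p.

For fixed mean μ the Beta variance is μ(1−μ)/(α+β+1), increasing as α+β decreases.
Its least upper bound (not attained) is μ(1−μ) = 0.409·0.591 = 0.242.

0.242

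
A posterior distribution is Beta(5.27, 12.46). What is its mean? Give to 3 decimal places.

E[X] = α/(α+β) = 5.27/17.73 = 0.297.

0.297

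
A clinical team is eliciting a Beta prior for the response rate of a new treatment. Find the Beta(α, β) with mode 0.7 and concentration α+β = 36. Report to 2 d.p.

α = 24.80, β = 11.20

Since the density peak of Beta(α,β) is at (α−1)/(α+β−2),
α = 1 + 0.7(36−2) = 24.80 and β = 36 − 24.80 = 11.20.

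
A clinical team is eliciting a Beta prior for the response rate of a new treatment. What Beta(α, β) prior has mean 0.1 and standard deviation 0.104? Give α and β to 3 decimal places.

Variance = 0.104² = 0.010816. The moment-matching identity α+β = μ(1−μ)/Var − 1 gives
α+β = 0.09/0.010816 − 1 = 7.3210, so α = μ·7.3210 = 0.732 and β = (1−μ)·7.3210 = 6.589.

α = 0.732, β = 6.589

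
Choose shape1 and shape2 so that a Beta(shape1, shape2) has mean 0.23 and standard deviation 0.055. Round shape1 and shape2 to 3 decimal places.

shape1 = 13.235, shape2 = 44.310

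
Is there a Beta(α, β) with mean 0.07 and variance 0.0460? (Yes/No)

For any Beta, Var(X) < E[X]·(1−E[X]).
Here μ(1−μ) = 0.07×0.93 = 0.0651, and 0.0460 < 0.0651.

Yes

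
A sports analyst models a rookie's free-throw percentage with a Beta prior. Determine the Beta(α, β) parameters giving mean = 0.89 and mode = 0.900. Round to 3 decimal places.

α = 71.200, β = 8.800

Let s = α+β. Mean gives α = μs = 0.89s; mode gives (α−1)/(s−2) = 0.900.
Substituting: 0.89s − 1 = 0.900(s−2) = 0.900s − 1.800, so -0.010s = -0.800 and s = 80.0000.
Then α = 0.89×80.0000 = 71.200 and β = s−α = 8.800.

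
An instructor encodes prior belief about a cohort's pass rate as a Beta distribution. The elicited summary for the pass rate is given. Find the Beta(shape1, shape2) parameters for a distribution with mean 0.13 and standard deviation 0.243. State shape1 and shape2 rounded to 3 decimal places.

shape1 = 0.119, shape2 = 0.796

First σ² = 0.059049. Setting shape1 = μn, shape2 = (1−μ)n with n = shape1+shape2,
μ(1−μ)/(n+1) = 0.059049 ⇒ n+1 = 0.1131/0.059049 = 1.9154 ⇒ n = 0.9154.
Hence shape1 = 0.13×0.9154 = 0.119, shape2 = 0.87×0.9154 = 0.796.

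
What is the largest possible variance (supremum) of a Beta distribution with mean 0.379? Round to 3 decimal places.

0.235

Var = μ(1−μ)/(α+β+1), which approaches μ(1−μ) as α+β → 0.
So the supremum is μ(1−μ) = 0.379×0.621 = 0.235.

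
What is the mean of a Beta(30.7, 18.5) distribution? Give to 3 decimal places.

E[X] = α/(α+β) = 30.7/49.2 = 0.624.

0.624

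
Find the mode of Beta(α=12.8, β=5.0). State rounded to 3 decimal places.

0.747

The density x^(α−1)(1−x)^(β−1) is maximised at (α−1)/(α+β−2) = 11.8/15.8 = 0.747.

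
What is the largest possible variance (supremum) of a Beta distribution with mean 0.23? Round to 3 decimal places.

For fixed mean μ the Beta variance is μ(1−μ)/(α+β+1), increasing as α+β decreases.
Its least upper bound (not attained) is μ(1−μ) = 0.23·0.77 = 0.177.

0.177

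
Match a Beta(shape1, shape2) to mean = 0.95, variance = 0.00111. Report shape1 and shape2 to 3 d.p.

Let s = shape1+shape2. The Beta variance is μ(1−μ)/(s+1).
So s+1 = μ(1−μ)/σ² = (0.95×0.05)/0.00111 = 0.0475/0.00111 = 42.7928, giving s = 41.7928.
Then shape1 = μs = 0.95×41.7928 = 39.703 and shape2 = (1−μ)s = 0.05×41.7928 = 2.090.

shape1 = 39.703, shape2 = 2.090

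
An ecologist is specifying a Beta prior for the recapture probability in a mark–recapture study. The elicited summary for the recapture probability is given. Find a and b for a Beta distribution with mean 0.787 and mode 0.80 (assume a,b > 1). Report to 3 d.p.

Let s = a+b. Mean gives a = μs = 0.787s; mode gives (a−1)/(s−2) = 0.80.
Substituting: 0.787s − 1 = 0.80(s−2) = 0.80s − 1.60, so -0.013s = -0.60 and s = 46.1538.
Then a = 0.787×46.1538 = 36.323 and b = s−a = 9.831.

a = 36.323, b = 9.831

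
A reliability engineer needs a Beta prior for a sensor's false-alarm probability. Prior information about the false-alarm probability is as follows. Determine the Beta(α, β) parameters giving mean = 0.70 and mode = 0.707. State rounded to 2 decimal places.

With s = α+β: μ = α/s and mode = (α−1)/(s−2). Eliminating α = μs,
μs − 1 = m(s−2) ⇒ s(μ−m) = 1−2m ⇒ s = -0.414/-0.007 = 59.1429.
So α = μs = 41.40, β = (1−μ)s = 17.74.

α = 41.40, β = 17.74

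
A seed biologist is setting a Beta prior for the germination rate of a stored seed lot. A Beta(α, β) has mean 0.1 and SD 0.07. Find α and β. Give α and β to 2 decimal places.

α = 1.74, β = 15.63

Variance = 0.07² = 0.0049. The moment-matching identity α+β = μ(1−μ)/Var − 1 gives
α+β = 0.09/0.0049 − 1 = 17.3673, so α = μ·17.3673 = 1.74 and β = (1−μ)·17.3673 = 15.63.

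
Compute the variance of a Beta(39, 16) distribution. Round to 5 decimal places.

μ = 39/55 = 0.709091; Var = μ(1−μ)/(α+β+1) = 0.2062810/56 = 0.00368.

0.00368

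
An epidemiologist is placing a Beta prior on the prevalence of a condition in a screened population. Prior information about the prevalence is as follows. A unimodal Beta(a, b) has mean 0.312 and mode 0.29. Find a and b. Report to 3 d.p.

a = 5.956, b = 13.135

Let s = a+b. Mean gives a = μs = 0.312s; mode gives (a−1)/(s−2) = 0.29.
Substituting: 0.312s − 1 = 0.29(s−2) = 0.29s − 0.58, so 0.022s = 0.42 and s = 19.0909.
Then a = 0.312×19.0909 = 5.956 and b = s−a = 13.135.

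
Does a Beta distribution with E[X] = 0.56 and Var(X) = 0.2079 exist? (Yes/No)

The Beta variance bound is σ² < μ(1−μ).
Here μ(1−μ) = 0.56×0.44 = 0.2464, and 0.2079 < 0.2464.

Yes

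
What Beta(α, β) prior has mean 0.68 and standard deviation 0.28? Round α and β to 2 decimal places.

α = 1.21, β = 0.57

Variance = 0.28² = 0.0784. The moment-matching identity α+β = μ(1−μ)/Var − 1 gives
α+β = 0.2176/0.0784 − 1 = 1.7755, so α = μ·1.7755 = 1.21 and β = (1−μ)·1.7755 = 0.57.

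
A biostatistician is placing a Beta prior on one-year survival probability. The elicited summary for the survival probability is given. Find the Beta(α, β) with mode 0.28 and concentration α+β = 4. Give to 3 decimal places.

For α,β>1 the mode is (α−1)/(α+β−2), so α = mode·(κ−2)+1 = 0.28×2+1 = 1.560.
And β = (1−mode)·(κ−2)+1 = 0.72×2+1 = 2.440.

α = 1.560, β = 2.440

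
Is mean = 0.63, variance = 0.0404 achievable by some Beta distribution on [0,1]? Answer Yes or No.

The Beta variance bound is σ² < μ(1−μ).
Here μ(1−μ) = 0.63×0.37 = 0.2331, and 0.0404 < 0.2331.

Yes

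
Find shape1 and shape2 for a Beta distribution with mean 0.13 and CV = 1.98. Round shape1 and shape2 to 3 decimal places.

shape1 = 0.092, shape2 = 0.615

σ = CV·μ = 1.98×0.13 = 0.25740, so σ² = 0.066255.
s+1 = μ(1−μ)/σ² = 0.1131/0.066255 = 1.7070, so s = shape1+shape2 = 0.7070.
shape1 = μs = 0.092, shape2 = (1−μ)s = 0.615.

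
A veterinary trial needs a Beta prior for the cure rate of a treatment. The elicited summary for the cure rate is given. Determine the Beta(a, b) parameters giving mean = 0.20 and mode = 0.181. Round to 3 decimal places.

a = 6.716, b = 26.863

With s = a+b: μ = a/s and mode = (a−1)/(s−2). Eliminating a = μs,
μs − 1 = m(s−2) ⇒ s(μ−m) = 1−2m ⇒ s = 0.638/0.019 = 33.5789.
So a = μs = 6.716, b = (1−μ)s = 26.863.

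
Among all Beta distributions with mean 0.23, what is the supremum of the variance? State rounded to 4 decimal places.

0.1771

For fixed mean μ the Beta variance is μ(1−μ)/(α+β+1), increasing as α+β decreases.
Its least upper bound (not attained) is μ(1−μ) = 0.23·0.77 = 0.1771.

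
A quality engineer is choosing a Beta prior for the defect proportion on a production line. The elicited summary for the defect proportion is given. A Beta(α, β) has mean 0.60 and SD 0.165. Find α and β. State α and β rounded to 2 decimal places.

σ² = 0.165² = 0.027225.
With s = α+β, Var = μ(1−μ)/(s+1), so s+1 = (0.60×0.40)/0.027225 = 8.8154 and s = 7.8154.
α = μs = 4.69, β = (1−μ)s = 3.13.

α = 4.69, β = 3.13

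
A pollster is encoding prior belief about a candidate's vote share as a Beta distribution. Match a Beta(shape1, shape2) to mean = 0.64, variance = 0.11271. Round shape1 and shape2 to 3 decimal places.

Write ν = shape1+shape2; then shape1 = μν and Var = μ(1−μ)/(ν+1).
ν = μ(1−μ)/Var − 1 = 0.2304/0.11271 − 1 = 1.0442.
shape1 = 0.64·1.0442 = 0.668, shape2 = 0.36·1.0442 = 0.376.

shape1 = 0.668, shape2 = 0.376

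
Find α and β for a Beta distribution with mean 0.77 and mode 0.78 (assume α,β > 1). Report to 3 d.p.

With s = α+β: μ = α/s and mode = (α−1)/(s−2). Eliminating α = μs,
μs − 1 = m(s−2) ⇒ s(μ−m) = 1−2m ⇒ s = -0.56/-0.01 = 56.0000.
So α = μs = 43.120, β = (1−μ)s = 12.880.

α = 43.120, β = 12.880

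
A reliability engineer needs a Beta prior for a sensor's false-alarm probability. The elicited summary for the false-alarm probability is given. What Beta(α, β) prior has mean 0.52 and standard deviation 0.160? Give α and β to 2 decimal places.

First σ² = 0.025600. Setting α = μn, β = (1−μ)n with n = α+β,
μ(1−μ)/(n+1) = 0.025600 ⇒ n+1 = 0.2496/0.025600 = 9.7500 ⇒ n = 8.7500.
Hence α = 0.52×8.7500 = 4.55, β = 0.48×8.7500 = 4.20.

α = 4.55, β = 4.20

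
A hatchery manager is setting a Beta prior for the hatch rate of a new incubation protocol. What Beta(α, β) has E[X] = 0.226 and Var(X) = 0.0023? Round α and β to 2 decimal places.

Let s = α+β. The Beta variance is μ(1−μ)/(s+1).
So s+1 = μ(1−μ)/σ² = (0.226×0.774)/0.0023 = 0.174924/0.0023 = 76.0539, giving s = 75.0539.
Then α = μs = 0.226×75.0539 = 16.96 and β = (1−μ)s = 0.774×75.0539 = 58.09.

α = 16.96, β = 58.09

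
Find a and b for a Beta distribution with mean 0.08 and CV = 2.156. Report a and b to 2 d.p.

σ = CV·μ = 2.156×0.08 = 0.17248, so σ² = 0.029749.
s+1 = μ(1−μ)/σ² = 0.0736/0.029749 = 2.4740, so s = a+b = 1.4740.
a = μs = 0.12, b = (1−μ)s = 1.36.

a = 0.12, b = 1.36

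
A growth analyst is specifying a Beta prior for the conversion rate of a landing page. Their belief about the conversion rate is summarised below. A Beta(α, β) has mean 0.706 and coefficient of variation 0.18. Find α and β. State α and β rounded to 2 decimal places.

α = 8.37, β = 3.48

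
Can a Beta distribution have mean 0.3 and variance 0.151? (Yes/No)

Yes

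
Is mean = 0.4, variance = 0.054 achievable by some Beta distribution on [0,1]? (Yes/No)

Yes

A Beta with mean μ has variance μ(1−μ)/(α+β+1) < μ(1−μ).
Here μ(1−μ) = 0.4×0.6 = 0.24, and 0.054 < 0.24.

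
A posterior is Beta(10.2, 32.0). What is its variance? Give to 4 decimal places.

Var = αβ/[(α+β)²(α+β+1)] = (10.2×32.0)/(42.2²×43.2) = 326.40/76932.288 = 0.0042.

0.0042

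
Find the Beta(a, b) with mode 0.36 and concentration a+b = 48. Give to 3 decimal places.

a = 17.560, b = 30.440

Mode = (a−1)/(κ−2) with κ = a+b, so a−1 = 0.36·46 = 16.560.
a = 17.560; b = κ − a = 30.440.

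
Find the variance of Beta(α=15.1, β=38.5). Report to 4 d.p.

α+β = 53.6 and αβ = 581.35, so Var = αβ/[(α+β)²(α+β+1)] = 581.35/156863.616 = 0.0037.

0.0037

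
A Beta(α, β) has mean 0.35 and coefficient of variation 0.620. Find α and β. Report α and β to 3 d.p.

α = 1.341, β = 2.490

σ = CV·μ = 0.620×0.35 = 0.21700, so σ² = 0.047089.
s+1 = μ(1−μ)/σ² = 0.2275/0.047089 = 4.8313, so s = α+β = 3.8313.
α = μs = 1.341, β = (1−μ)s = 2.490.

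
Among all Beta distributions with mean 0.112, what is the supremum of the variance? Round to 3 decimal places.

For fixed mean μ the Beta variance is μ(1−μ)/(α+β+1), increasing as α+β decreases.
Its least upper bound (not attained) is μ(1−μ) = 0.112·0.888 = 0.099.

0.099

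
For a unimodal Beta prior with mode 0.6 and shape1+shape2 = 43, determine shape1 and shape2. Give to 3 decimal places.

shape1 = 25.600, shape2 = 17.400

Mode = (shape1−1)/(κ−2) with κ = shape1+shape2, so shape1−1 = 0.6·41 = 24.600.
shape1 = 25.600; shape2 = κ − shape1 = 17.400.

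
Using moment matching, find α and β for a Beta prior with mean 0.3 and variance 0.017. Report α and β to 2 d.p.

Let s = α+β. The Beta variance is μ(1−μ)/(s+1).
So s+1 = μ(1−μ)/σ² = (0.3×0.7)/0.017 = 0.21/0.017 = 12.3529, giving s = 11.3529.
Then α = μs = 0.3×11.3529 = 3.41 and β = (1−μ)s = 0.7×11.3529 = 7.95.

α = 3.41, β = 7.95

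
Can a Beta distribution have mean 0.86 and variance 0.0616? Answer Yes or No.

Yes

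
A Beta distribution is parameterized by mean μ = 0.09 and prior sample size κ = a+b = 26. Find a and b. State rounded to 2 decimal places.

a = 2.34, b = 23.66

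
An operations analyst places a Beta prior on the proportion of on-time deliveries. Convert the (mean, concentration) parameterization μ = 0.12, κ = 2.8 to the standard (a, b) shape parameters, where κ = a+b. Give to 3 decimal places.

a = 0.336, b = 2.464

Split κ in proportion μ : (1−μ): a = 0.12·2.8 = 0.336, b = 2.8 − 0.336 = 2.464.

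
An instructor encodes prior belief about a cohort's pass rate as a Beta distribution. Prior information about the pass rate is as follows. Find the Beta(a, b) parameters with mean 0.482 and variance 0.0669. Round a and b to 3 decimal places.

a = 1.317, b = 1.415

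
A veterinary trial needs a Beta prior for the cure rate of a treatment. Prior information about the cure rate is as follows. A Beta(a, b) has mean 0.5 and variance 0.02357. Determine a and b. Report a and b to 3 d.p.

Let s = a+b. The Beta variance is μ(1−μ)/(s+1).
So s+1 = μ(1−μ)/σ² = (0.5×0.5)/0.02357 = 0.25/0.02357 = 10.6067, giving s = 9.6067.
Then a = μs = 0.5×9.6067 = 4.803 and b = (1−μ)s = 0.5×9.6067 = 4.803.

a = 4.803, b = 4.803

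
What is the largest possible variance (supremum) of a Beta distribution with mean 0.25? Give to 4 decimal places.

For fixed mean μ the Beta variance is μ(1−μ)/(α+β+1), increasing as α+β decreases.
Its least upper bound (not attained) is μ(1−μ) = 0.25·0.75 = 0.1875.

0.1875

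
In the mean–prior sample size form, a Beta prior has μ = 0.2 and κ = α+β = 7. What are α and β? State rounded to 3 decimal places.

α = 1.400, β = 5.600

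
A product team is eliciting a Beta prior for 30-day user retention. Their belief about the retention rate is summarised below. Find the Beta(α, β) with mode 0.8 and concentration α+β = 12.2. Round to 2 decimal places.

Since the density peak of Beta(α,β) is at (α−1)/(α+β−2),
α = 1 + 0.8(12.2−2) = 9.16 and β = 12.2 − 9.16 = 3.04.

α = 9.16, β = 3.04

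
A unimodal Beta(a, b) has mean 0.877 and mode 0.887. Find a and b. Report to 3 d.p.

Let s = a+b. Mean gives a = μs = 0.877s; mode gives (a−1)/(s−2) = 0.887.
Substituting: 0.877s − 1 = 0.887(s−2) = 0.887s − 1.774, so -0.010s = -0.774 and s = 77.4000.
Then a = 0.877×77.4000 = 67.880 and b = s−a = 9.520.

a = 67.880, b = 9.520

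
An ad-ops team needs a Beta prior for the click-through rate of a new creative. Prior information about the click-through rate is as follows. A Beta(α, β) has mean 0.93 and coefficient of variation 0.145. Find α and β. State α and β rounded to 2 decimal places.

σ = CV·μ = 0.145×0.93 = 0.13485, so σ² = 0.018185.
s+1 = μ(1−μ)/σ² = 0.0651/0.018185 = 3.5800, so s = α+β = 2.5800.
α = μs = 2.40, β = (1−μ)s = 0.18.

α = 2.40, β = 0.18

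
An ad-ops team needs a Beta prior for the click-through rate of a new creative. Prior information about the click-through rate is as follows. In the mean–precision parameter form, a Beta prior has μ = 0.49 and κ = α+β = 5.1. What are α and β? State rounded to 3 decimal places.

α = 2.499, β = 2.601

α = μκ = 0.49×5.1 = 2.499 and β = (1−μ)κ = 0.51×5.1 = 2.601.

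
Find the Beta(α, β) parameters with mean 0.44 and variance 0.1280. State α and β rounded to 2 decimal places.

α = 0.41, β = 0.52

Write ν = α+β; then α = μν and Var = μ(1−μ)/(ν+1).
ν = μ(1−μ)/Var − 1 = 0.2464/0.1280 − 1 = 0.9250.
α = 0.44·0.9250 = 0.41, β = 0.56·0.9250 = 0.52.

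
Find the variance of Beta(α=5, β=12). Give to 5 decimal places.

0.01153

α+β = 17 and αβ = 60, so Var = αβ/[(α+β)²(α+β+1)] = 60/5202 = 0.01153.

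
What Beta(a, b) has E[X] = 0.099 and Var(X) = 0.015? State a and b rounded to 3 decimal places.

a = 0.490, b = 4.457

Write ν = a+b; then a = μν and Var = μ(1−μ)/(ν+1).
ν = μ(1−μ)/Var − 1 = 0.089199/0.015 − 1 = 4.9466.
a = 0.099·4.9466 = 0.490, b = 0.901·4.9466 = 4.457.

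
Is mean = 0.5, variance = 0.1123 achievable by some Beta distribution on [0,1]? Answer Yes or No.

For any Beta, Var(X) < E[X]·(1−E[X]).
Here μ(1−μ) = 0.5×0.5 = 0.25, and 0.1123 < 0.25.

Yes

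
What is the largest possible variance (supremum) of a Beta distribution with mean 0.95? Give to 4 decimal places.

Var = μ(1−μ)/(α+β+1), which approaches μ(1−μ) as α+β → 0.
So the supremum is μ(1−μ) = 0.95×0.05 = 0.0475.

0.0475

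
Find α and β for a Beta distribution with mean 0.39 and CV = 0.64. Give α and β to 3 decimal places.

Var = (CV·μ)² = (0.64×0.39)² = 0.062300.
α+β = μ(1−μ)/Var − 1 = 0.2379/0.062300 − 1 = 2.8186.
Thus α = 0.39·2.8186 = 1.099 and β = 0.61·2.8186 = 1.719.

α = 1.099, β = 1.719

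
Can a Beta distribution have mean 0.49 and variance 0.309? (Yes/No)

No

A Beta with mean μ has variance μ(1−μ)/(α+β+1) < μ(1−μ).
Here μ(1−μ) = 0.49×0.51 = 0.2499, and 0.309 ≥ 0.2499.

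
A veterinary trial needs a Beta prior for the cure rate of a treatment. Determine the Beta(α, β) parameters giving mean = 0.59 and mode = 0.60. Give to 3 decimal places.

With s = α+β: μ = α/s and mode = (α−1)/(s−2). Eliminating α = μs,
μs − 1 = m(s−2) ⇒ s(μ−m) = 1−2m ⇒ s = -0.20/-0.01 = 20.0000.
So α = μs = 11.800, β = (1−μ)s = 8.200.

α = 11.800, β = 8.200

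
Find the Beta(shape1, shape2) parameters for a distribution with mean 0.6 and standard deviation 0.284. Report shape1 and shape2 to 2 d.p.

shape1 = 1.19, shape2 = 0.79

First σ² = 0.080656. Setting shape1 = μn, shape2 = (1−μ)n with n = shape1+shape2,
μ(1−μ)/(n+1) = 0.080656 ⇒ n+1 = 0.24/0.080656 = 2.9756 ⇒ n = 1.9756.
Hence shape1 = 0.6×1.9756 = 1.19, shape2 = 0.4×1.9756 = 0.79.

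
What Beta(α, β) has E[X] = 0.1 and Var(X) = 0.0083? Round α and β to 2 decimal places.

α = 0.98, β = 8.86

Write ν = α+β; then α = μν and Var = μ(1−μ)/(ν+1).
ν = μ(1−μ)/Var − 1 = 0.09/0.0083 − 1 = 9.8434.
α = 0.1·9.8434 = 0.98, β = 0.9·9.8434 = 8.86.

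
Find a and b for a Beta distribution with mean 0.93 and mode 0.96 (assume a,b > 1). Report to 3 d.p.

a = 28.520, b = 2.147

With s = a+b: μ = a/s and mode = (a−1)/(s−2). Eliminating a = μs,
μs − 1 = m(s−2) ⇒ s(μ−m) = 1−2m ⇒ s = -0.92/-0.03 = 30.6667.
So a = μs = 28.520, b = (1−μ)s = 2.147.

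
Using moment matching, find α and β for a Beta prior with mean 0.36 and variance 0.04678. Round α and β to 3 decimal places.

α = 1.413, β = 2.512

Let s = α+β. The Beta variance is μ(1−μ)/(s+1).
So s+1 = μ(1−μ)/σ² = (0.36×0.64)/0.04678 = 0.2304/0.04678 = 4.9252, giving s = 3.9252.
Then α = μs = 0.36×3.9252 = 1.413 and β = (1−μ)s = 0.64×3.9252 = 2.512.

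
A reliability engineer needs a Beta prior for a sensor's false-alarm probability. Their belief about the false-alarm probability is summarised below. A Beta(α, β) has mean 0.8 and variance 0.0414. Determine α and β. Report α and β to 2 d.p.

Let s = α+β. The Beta variance is μ(1−μ)/(s+1).
So s+1 = μ(1−μ)/σ² = (0.8×0.2)/0.0414 = 0.16/0.0414 = 3.8647, giving s = 2.8647.
Then α = μs = 0.8×2.8647 = 2.29 and β = (1−μ)s = 0.2×2.8647 = 0.57.

α = 2.29, β = 0.57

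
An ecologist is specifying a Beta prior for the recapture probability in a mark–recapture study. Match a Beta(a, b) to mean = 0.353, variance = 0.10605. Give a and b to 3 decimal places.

a = 0.407, b = 0.746

By moment matching, a+b = μ(1−μ)/σ² − 1 = (0.353·0.647)/0.10605 − 1 = 2.1536 − 1 = 1.1536.
Since a/(a+b) = μ, a = 0.353·1.1536 = 0.407 and b = 0.647·1.1536 = 0.746.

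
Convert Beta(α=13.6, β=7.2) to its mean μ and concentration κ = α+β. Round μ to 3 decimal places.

κ = α+β = 13.6+7.2 = 20.8; μ = α/κ = 13.6/20.8 = 0.654.

μ = 0.654, κ = 20.8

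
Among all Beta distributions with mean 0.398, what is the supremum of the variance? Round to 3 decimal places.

0.240

Var = μ(1−μ)/(α+β+1), which approaches μ(1−μ) as α+β → 0.
So the supremum is μ(1−μ) = 0.398×0.602 = 0.240.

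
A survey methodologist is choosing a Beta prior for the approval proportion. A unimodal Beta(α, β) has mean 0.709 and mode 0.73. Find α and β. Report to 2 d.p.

α = 15.53, β = 6.37

With s = α+β: μ = α/s and mode = (α−1)/(s−2). Eliminating α = μs,
μs − 1 = m(s−2) ⇒ s(μ−m) = 1−2m ⇒ s = -0.46/-0.021 = 21.9048.
So α = μs = 15.53, β = (1−μ)s = 6.37.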